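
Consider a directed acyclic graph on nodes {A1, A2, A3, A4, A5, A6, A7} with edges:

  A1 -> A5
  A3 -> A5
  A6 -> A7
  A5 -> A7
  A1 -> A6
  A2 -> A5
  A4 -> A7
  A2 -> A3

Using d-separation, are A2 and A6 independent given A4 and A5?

We examine all 4 paths between A2 and A6:
Path 1: A2 → A3 → A5 → A7 ← A6
  A5 is a chain here and A5 is conditioned on, so the path is blocked at A5.
Path 2: A2 → A3 → A5 ← A1 → A6
  A3 is a chain and A3 is not conditioned on; A5 is a collider and A5 is conditioned on, which opens it; A1 is a fork and A1 is not conditioned on — no node blocks this path, so it is active.
Path 3: A2 → A5 → A7 ← A6
  A5 is a chain here and A5 is conditioned on, so the path is blocked at A5.
Path 4: A2 → A5 ← A1 → A6
  A5 is a collider and A5 is conditioned on, which opens it; A1 is a fork and A1 is not conditioned on — no node blocks this path, so it is active.
Since the path A2 → A3 → A5 ← A1 → A6 is active, A2 and A6 are not d-separated given {A4, A5}.

No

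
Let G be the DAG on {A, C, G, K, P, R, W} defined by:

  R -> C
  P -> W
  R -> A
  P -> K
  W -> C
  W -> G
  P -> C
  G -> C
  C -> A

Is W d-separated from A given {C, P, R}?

We examine all 6 paths between W and A:
  1. W → C → A — C:chain[blocks] ⇒ blocked
  2. W → C ← R → A — C:collider[open]; R:fork[blocks] ⇒ blocked
  3. W ← P → C → A — P:fork[blocks]; C:chain[blocks] ⇒ blocked
  4. W ← P → C ← R → A — P:fork[blocks]; C:collider[open]; R:fork[blocks] ⇒ blocked
  5. W → G → C → A — G:chain[open]; C:chain[blocks] ⇒ blocked
  6. W → G → C ← R → A — G:chain[open]; C:collider[open]; R:fork[blocks] ⇒ blocked
Since every path is blocked, d-separation holds.

Yes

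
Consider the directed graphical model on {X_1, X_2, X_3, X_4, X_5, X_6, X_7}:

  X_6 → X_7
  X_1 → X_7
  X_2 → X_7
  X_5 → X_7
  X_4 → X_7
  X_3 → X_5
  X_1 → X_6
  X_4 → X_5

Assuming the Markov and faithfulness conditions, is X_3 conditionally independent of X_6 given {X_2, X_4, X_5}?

Yes — X_3 and X_6 are d-separated given {X_2, X_4, X_5}.

There are 4 undirected paths between X_3 and X_6; checking each against the conditioning set {X_2, X_4, X_5}:
Path 1: X_3 → X_5 ← X_4 → X_7 ← X_6
  X_4 is a fork here and X_4 is conditioned on, so the path is blocked at X_4.
Path 2: X_3 → X_5 ← X_4 → X_7 ← X_1 → X_6
  X_4 is a fork here and X_4 is conditioned on, so the path is blocked at X_4.
Path 3: X_3 → X_5 → X_7 ← X_6
  X_5 is a chain here and X_5 is conditioned on, so the path is blocked at X_5.
Path 4: X_3 → X_5 → X_7 ← X_1 → X_6
  X_5 is a chain here and X_5 is conditioned on, so the path is blocked at X_5.
Since every path is blocked, d-separation holds.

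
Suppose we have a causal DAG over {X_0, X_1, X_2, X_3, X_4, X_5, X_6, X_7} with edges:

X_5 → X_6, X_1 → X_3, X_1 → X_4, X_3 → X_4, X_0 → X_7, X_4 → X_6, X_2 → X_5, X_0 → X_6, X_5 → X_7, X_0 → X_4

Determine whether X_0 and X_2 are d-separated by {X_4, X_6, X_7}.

No

We examine all 3 paths between X_0 and X_2:
Path 1: X_0 → X_7 ← X_5 ← X_2
  X_7 is a collider and X_7 is conditioned on, which opens it; X_5 is a chain and X_5 is not conditioned on — no node blocks this path, so it is active.
Path 2: X_0 → X_6 ← X_5 ← X_2
  X_6 is a collider and X_6 is conditioned on, which opens it; X_5 is a chain and X_5 is not conditioned on — no node blocks this path, so it is active.
Path 3: X_0 → X_4 → X_6 ← X_5 ← X_2
  X_4 is a chain here and X_4 is conditioned on, so the path is blocked at X_4.
Because an active path exists, X_0 and X_2 are not d-separated.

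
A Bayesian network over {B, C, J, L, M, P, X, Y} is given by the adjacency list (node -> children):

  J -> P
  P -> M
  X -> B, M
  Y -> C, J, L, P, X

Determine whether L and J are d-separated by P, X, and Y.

Yes

Enumerating the 3 paths from L to J and testing each for blocking by {P, X, Y}:
Path 1: L ← Y → X → M ← P ← J
  Y is a fork here and Y is conditioned on, so the path is blocked at Y.
Path 2: L ← Y → P ← J
  Y is a fork here and Y is conditioned on, so the path is blocked at Y.
Path 3: L ← Y → J
  Y is a fork here and Y is conditioned on, so the path is blocked at Y.
Every path is blocked, so L and J are d-separated given {P, X, Y}.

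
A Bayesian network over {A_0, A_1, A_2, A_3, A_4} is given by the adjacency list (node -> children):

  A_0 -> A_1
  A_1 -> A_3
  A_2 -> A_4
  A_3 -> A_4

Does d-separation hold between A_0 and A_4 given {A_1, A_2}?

There is one path between A_0 and A_4:
Path 1: A_0 → A_1 → A_3 → A_4
  A_1 is a chain here and A_1 is conditioned on, so the path is blocked at A_1.
All paths are blocked; A_0 ⊥ A_4 | {A_1, A_2} holds.

Yes — A_0 and A_4 are d-separated given {A_1, A_2}.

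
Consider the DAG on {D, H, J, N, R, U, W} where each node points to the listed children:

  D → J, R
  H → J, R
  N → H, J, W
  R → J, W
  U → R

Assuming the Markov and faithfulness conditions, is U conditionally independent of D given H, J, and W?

No

Enumerating the 6 paths from U to D and testing each for blocking by {H, J, W}:
Path 1: U → R → W ← N → H → J ← D
  H is a chain here and H is conditioned on, so the path is blocked at H.
Path 2: U → R → W ← N → J ← D
  R is a chain and R is not conditioned on; W is a collider and W is conditioned on, which opens it; N is a fork and N is not conditioned on; J is a collider and J is conditioned on, which opens it — no node blocks this path, so it is active.
Path 3: U → R ← H ← N → J ← D
  H is a chain here and H is conditioned on, so the path is blocked at H.
Path 4: U → R ← H → J ← D
  H is a fork here and H is conditioned on, so the path is blocked at H.
Path 5: U → R ← D
  R is a collider and its descendant W is conditioned on, which opens it — no node blocks this path, so it is active.
Path 6: U → R → J ← D
  R is a chain and R is not conditioned on; J is a collider and J is conditioned on, which opens it — no node blocks this path, so it is active.
Since the path U → R → W ← N → J ← D is active, U and D are not d-separated given {H, J, W}.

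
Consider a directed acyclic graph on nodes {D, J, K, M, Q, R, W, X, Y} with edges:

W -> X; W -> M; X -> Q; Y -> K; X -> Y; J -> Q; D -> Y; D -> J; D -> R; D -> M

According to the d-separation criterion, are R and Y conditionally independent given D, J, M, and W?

Yes

Enumerating the 3 paths from R to Y and testing each for blocking by {D, J, M, W}:
  1. R ← D → M ← W → X → Y — D:fork[blocks]; M:collider[open]; W:fork[blocks]; X:chain[open] ⇒ blocked
  2. R ← D → Y — D:fork[blocks] ⇒ blocked
  3. R ← D → J → Q ← X → Y — D:fork[blocks]; J:chain[blocks]; Q:collider[blocks]; X:fork[open] ⇒ blocked
Every path is blocked, so R and Y are d-separated given {D, J, M, W}.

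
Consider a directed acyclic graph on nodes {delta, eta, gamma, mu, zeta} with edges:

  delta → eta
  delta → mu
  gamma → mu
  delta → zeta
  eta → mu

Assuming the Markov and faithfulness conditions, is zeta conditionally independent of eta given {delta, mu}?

Yes

2 paths connect zeta and eta; each must be blocked for d-separation to hold:
  1. zeta ← delta → eta — delta:fork[blocks] ⇒ blocked
  2. zeta ← delta → mu ← eta — delta:fork[blocks]; mu:collider[open] ⇒ blocked
Every path is blocked, so zeta and eta are d-separated given {delta, mu}.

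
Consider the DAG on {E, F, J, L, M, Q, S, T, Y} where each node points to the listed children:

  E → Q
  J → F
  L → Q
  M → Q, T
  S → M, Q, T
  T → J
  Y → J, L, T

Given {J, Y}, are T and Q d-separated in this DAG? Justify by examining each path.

No — T and Q are not d-separated given {J, Y}.

There are 6 undirected paths between T and Q; checking each against the conditioning set {J, Y}:
  1. T → J ← Y → L → Q — J:collider[open]; Y:fork[blocks]; L:chain[open] ⇒ blocked
  2. T ← M ← S → Q — M:chain[open]; S:fork[open] ⇒ active
  3. T ← M → Q — M:fork[open] ⇒ active
  4. T ← Y → L → Q — Y:fork[blocks]; L:chain[open] ⇒ blocked
  5. T ← S → M → Q — S:fork[open]; M:chain[open] ⇒ active
  6. T ← S → Q — S:fork[open] ⇒ active
Because an active path exists, T and Q are not d-separated.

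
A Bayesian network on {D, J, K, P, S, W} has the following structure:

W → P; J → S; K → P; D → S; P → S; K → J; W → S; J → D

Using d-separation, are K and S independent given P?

No

There are 4 undirected paths between K and S; checking each against the conditioning set {P}:
  1. K → P ← W → S — P:collider[open]; W:fork[open] ⇒ active
  2. K → P → S — P:chain[blocks] ⇒ blocked
  3. K → J → D → S — J:chain[open]; D:chain[open] ⇒ active
  4. K → J → S — J:chain[open] ⇒ active
Because an active path exists, K and S are not d-separated.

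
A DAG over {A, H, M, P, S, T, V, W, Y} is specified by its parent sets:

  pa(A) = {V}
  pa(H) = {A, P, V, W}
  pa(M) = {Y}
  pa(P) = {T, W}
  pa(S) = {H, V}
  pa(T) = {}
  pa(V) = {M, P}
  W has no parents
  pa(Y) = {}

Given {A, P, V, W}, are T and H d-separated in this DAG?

Yes

5 paths connect T and H; each must be blocked for d-separation to hold:
Path 1: T → P → V → S ← H
  P is a chain here and P is conditioned on, so the path is blocked at P.
Path 2: T → P → V → A → H
  P is a chain here and P is conditioned on, so the path is blocked at P.
Path 3: T → P → V → H
  P is a chain here and P is conditioned on, so the path is blocked at P.
Path 4: T → P ← W → H
  W is a fork here and W is conditioned on, so the path is blocked at W.
Path 5: T → P → H
  P is a chain here and P is conditioned on, so the path is blocked at P.
Every path is blocked, so T and H are d-separated given {A, P, V, W}.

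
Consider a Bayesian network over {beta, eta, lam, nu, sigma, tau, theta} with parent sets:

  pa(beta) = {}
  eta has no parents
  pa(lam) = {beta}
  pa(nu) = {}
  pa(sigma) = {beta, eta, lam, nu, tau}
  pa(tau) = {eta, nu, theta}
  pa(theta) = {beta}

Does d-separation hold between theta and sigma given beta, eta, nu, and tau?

5 paths connect theta and sigma; each must be blocked for d-separation to hold:
Path 1: theta ← beta → lam → sigma
  beta is a fork here and beta is conditioned on, so the path is blocked at beta.
Path 2: theta ← beta → sigma
  beta is a fork here and beta is conditioned on, so the path is blocked at beta.
Path 3: theta → tau ← nu → sigma
  nu is a fork here and nu is conditioned on, so the path is blocked at nu.
Path 4: theta → tau ← eta → sigma
  eta is a fork here and eta is conditioned on, so the path is blocked at eta.
Path 5: theta → tau → sigma
  tau is a chain here and tau is conditioned on, so the path is blocked at tau.
Since every path is blocked, d-separation holds.

Yes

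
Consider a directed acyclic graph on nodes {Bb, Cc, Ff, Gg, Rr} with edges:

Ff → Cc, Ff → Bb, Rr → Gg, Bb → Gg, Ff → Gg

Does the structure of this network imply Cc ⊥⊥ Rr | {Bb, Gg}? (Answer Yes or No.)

2 paths connect Cc and Rr; each must be blocked for d-separation to hold:
Path 1: Cc ← Ff → Bb → Gg ← Rr
  Bb is a chain here and Bb is conditioned on, so the path is blocked at Bb.
Path 2: Cc ← Ff → Gg ← Rr
  Ff is a fork and Ff is not conditioned on; Gg is a collider and Gg is conditioned on, which opens it — no node blocks this path, so it is active.
Because an active path exists, Cc and Rr are not d-separated.

No — Cc and Rr are not d-separated given {Bb, Gg}.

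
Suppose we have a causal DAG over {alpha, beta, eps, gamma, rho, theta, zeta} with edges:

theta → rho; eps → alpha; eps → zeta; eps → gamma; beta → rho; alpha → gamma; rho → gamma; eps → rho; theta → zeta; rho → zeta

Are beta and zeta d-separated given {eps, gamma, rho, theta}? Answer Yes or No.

We examine all 5 paths between beta and zeta:
Path 1: beta → rho ← theta → zeta
  theta is a fork here and theta is conditioned on, so the path is blocked at theta.
Path 2: beta → rho → zeta
  rho is a chain here and rho is conditioned on, so the path is blocked at rho.
Path 3: beta → rho ← eps → zeta
  eps is a fork here and eps is conditioned on, so the path is blocked at eps.
Path 4: beta → rho → gamma ← alpha ← eps → zeta
  rho is a chain here and rho is conditioned on, so the path is blocked at rho.
Path 5: beta → rho → gamma ← eps → zeta
  rho is a chain here and rho is conditioned on, so the path is blocked at rho.
Since every path is blocked, d-separation holds.

Yes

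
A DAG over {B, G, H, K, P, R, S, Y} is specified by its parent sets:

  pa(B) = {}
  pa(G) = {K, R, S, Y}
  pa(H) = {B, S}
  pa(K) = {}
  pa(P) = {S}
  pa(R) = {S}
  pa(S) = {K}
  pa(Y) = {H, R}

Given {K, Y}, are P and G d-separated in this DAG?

Enumerating the 6 paths from P to G and testing each for blocking by {K, Y}:
  1. P ← S → R → G — S:fork[open]; R:chain[open] ⇒ active
  2. P ← S → R → Y → G — S:fork[open]; R:chain[open]; Y:chain[blocks] ⇒ blocked
  3. P ← S → G — S:fork[open] ⇒ active
  4. P ← S → H → Y ← R → G — S:fork[open]; H:chain[open]; Y:collider[open]; R:fork[open] ⇒ active
  5. P ← S → H → Y → G — S:fork[open]; H:chain[open]; Y:chain[blocks] ⇒ blocked
  6. P ← S ← K → G — S:chain[open]; K:fork[blocks] ⇒ blocked
Since the path P ← S → R → G is active, P and G are not d-separated given {K, Y}.

No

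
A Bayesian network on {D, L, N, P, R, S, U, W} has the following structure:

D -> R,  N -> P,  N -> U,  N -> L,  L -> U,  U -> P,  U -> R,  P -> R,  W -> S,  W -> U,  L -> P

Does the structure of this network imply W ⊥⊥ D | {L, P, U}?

Yes

Enumerating the 6 paths from W to D and testing each for blocking by {L, P, U}:
  1. W → U → P → R ← D — U:chain[blocks]; P:chain[blocks]; R:collider[blocks] ⇒ blocked
  2. W → U ← N → P → R ← D — U:collider[open]; N:fork[open]; P:chain[blocks]; R:collider[blocks] ⇒ blocked
  3. W → U ← N → L → P → R ← D — U:collider[open]; N:fork[open]; L:chain[blocks]; P:chain[blocks]; R:collider[blocks] ⇒ blocked
  4. W → U ← L → P → R ← D — U:collider[open]; L:fork[blocks]; P:chain[blocks]; R:collider[blocks] ⇒ blocked
  5. W → U ← L ← N → P → R ← D — U:collider[open]; L:chain[blocks]; N:fork[open]; P:chain[blocks]; R:collider[blocks] ⇒ blocked
  6. W → U → R ← D — U:chain[blocks]; R:collider[blocks] ⇒ blocked
Since every path is blocked, d-separation holds.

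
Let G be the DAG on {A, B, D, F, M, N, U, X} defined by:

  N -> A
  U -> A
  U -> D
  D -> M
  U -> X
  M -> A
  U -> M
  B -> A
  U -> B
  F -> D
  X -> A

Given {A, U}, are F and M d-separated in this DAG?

Enumerating the 5 paths from F to M and testing each for blocking by {A, U}:
  1. F → D ← U → B → A ← M — D:collider[open]; U:fork[blocks]; B:chain[open]; A:collider[open] ⇒ blocked
  2. F → D ← U → X → A ← M — D:collider[open]; U:fork[blocks]; X:chain[open]; A:collider[open] ⇒ blocked
  3. F → D ← U → A ← M — D:collider[open]; U:fork[blocks]; A:collider[open] ⇒ blocked
  4. F → D ← U → M — D:collider[open]; U:fork[blocks] ⇒ blocked
  5. F → D → M — D:chain[open] ⇒ active
Because an active path exists, F and M are not d-separated.

No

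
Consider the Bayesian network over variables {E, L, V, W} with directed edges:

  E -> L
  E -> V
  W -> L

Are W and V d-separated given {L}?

No

The only undirected path from W to V is:
Path 1: W → L ← E → V
  L is a collider and L is conditioned on, which opens it; E is a fork and E is not conditioned on — no node blocks this path, so it is active.
Since the path W → L ← E → V is active, W and V are not d-separated given {L}.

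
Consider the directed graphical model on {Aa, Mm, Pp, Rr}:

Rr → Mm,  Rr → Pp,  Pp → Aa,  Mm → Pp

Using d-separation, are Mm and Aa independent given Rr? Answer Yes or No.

We examine all 2 paths between Mm and Aa:
Path 1: Mm ← Rr → Pp → Aa
  Rr is a fork here and Rr is conditioned on, so the path is blocked at Rr.
Path 2: Mm → Pp → Aa
  Pp is a chain and Pp is not conditioned on — no node blocks this path, so it is active.
Since the path Mm → Pp → Aa is active, Mm and Aa are not d-separated given {Rr}.

No — Mm and Aa are not d-separated given {Rr}.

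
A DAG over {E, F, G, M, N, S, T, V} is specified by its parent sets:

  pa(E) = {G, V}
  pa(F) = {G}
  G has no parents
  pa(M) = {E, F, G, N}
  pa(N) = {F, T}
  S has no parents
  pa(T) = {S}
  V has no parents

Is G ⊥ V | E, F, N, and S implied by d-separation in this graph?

No

We examine all 4 paths between G and V:
  1. G → F → M ← E ← V — F:chain[blocks]; M:collider[blocks]; E:chain[blocks] ⇒ blocked
  2. G → F → N → M ← E ← V — F:chain[blocks]; N:chain[blocks]; M:collider[blocks]; E:chain[blocks] ⇒ blocked
  3. G → M ← E ← V — M:collider[blocks]; E:chain[blocks] ⇒ blocked
  4. G → E ← V — E:collider[open] ⇒ active
Since the path G → E ← V is active, G and V are not d-separated given {E, F, N, S}.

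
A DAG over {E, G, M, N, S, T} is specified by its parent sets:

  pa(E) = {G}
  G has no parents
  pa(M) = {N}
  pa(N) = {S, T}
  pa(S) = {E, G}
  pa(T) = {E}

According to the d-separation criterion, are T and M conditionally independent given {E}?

No

Enumerating the 3 paths from T to M and testing each for blocking by {E}:
Path 1: T → N → M
  N is a chain and N is not conditioned on — no node blocks this path, so it is active.
Path 2: T ← E ← G → S → N → M
  E is a chain here and E is conditioned on, so the path is blocked at E.
Path 3: T ← E → S → N → M
  E is a fork here and E is conditioned on, so the path is blocked at E.
Because an active path exists, T and M are not d-separated.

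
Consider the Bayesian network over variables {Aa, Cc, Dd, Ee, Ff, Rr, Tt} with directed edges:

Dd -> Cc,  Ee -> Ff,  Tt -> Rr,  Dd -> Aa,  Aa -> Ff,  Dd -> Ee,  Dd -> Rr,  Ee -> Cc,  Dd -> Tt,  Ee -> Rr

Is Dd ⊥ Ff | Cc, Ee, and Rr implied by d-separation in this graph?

We examine all 5 paths between Dd and Ff:
Path 1: Dd → Ee → Ff
  Ee is a chain here and Ee is conditioned on, so the path is blocked at Ee.
Path 2: Dd → Rr ← Ee → Ff
  Ee is a fork here and Ee is conditioned on, so the path is blocked at Ee.
Path 3: Dd → Aa → Ff
  Aa is a chain and Aa is not conditioned on — no node blocks this path, so it is active.
Path 4: Dd → Tt → Rr ← Ee → Ff
  Ee is a fork here and Ee is conditioned on, so the path is blocked at Ee.
Path 5: Dd → Cc ← Ee → Ff
  Ee is a fork here and Ee is conditioned on, so the path is blocked at Ee.
Because an active path exists, Dd and Ff are not d-separated.

No — Dd and Ff are not d-separated given {Cc, Ee, Rr}.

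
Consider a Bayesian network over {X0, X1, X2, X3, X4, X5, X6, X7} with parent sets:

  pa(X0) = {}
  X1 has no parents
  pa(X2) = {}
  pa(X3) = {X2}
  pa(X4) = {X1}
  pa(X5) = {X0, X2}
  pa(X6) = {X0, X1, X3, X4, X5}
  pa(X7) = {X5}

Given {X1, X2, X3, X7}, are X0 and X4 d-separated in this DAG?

We examine all 6 paths between X0 and X4:
  1. X0 → X5 → X6 ← X4 — X5:chain[open]; X6:collider[blocks] ⇒ blocked
  2. X0 → X5 → X6 ← X1 → X4 — X5:chain[open]; X6:collider[blocks]; X1:fork[blocks] ⇒ blocked
  3. X0 → X5 ← X2 → X3 → X6 ← X4 — X5:collider[open]; X2:fork[blocks]; X3:chain[blocks]; X6:collider[blocks] ⇒ blocked
  4. X0 → X5 ← X2 → X3 → X6 ← X1 → X4 — X5:collider[open]; X2:fork[blocks]; X3:chain[blocks]; X6:collider[blocks]; X1:fork[blocks] ⇒ blocked
  5. X0 → X6 ← X4 — X6:collider[blocks] ⇒ blocked
  6. X0 → X6 ← X1 → X4 — X6:collider[blocks]; X1:fork[blocks] ⇒ blocked
Every path is blocked, so X0 and X4 are d-separated given {X1, X2, X3, X7}.

Yes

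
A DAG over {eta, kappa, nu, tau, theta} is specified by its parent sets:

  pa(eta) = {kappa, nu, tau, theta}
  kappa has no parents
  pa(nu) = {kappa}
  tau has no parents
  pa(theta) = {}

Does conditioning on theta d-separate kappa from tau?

Yes — kappa and tau are d-separated given {theta}.

Enumerating the 2 paths from kappa to tau and testing each for blocking by {theta}:
  1. kappa → nu → eta ← tau — nu:chain[open]; eta:collider[blocks] ⇒ blocked
  2. kappa → eta ← tau — eta:collider[blocks] ⇒ blocked
All paths are blocked; kappa ⊥ tau | {theta} holds.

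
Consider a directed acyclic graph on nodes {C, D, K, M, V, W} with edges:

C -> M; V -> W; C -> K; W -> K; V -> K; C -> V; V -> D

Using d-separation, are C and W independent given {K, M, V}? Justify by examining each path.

Enumerating the 4 paths from C to W and testing each for blocking by {K, M, V}:
  1. C → V → K ← W — V:chain[blocks]; K:collider[open] ⇒ blocked
  2. C → V → W — V:chain[blocks] ⇒ blocked
  3. C → K ← V → W — K:collider[open]; V:fork[blocks] ⇒ blocked
  4. C → K ← W — K:collider[open] ⇒ active
Because an active path exists, C and W are not d-separated.

No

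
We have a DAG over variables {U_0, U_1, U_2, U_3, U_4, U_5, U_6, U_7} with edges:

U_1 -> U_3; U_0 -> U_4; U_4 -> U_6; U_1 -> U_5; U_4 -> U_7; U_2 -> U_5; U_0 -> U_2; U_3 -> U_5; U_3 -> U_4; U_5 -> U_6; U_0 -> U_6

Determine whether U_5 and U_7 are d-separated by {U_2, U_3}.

Yes

6 paths connect U_5 and U_7; each must be blocked for d-separation to hold:
  1. U_5 ← U_2 ← U_0 → U_6 ← U_4 → U_7 — U_2:chain[blocks]; U_0:fork[open]; U_6:collider[blocks]; U_4:fork[open] ⇒ blocked
  2. U_5 ← U_2 ← U_0 → U_4 → U_7 — U_2:chain[blocks]; U_0:fork[open]; U_4:chain[open] ⇒ blocked
  3. U_5 → U_6 ← U_0 → U_4 → U_7 — U_6:collider[blocks]; U_0:fork[open]; U_4:chain[open] ⇒ blocked
  4. U_5 → U_6 ← U_4 → U_7 — U_6:collider[blocks]; U_4:fork[open] ⇒ blocked
  5. U_5 ← U_1 → U_3 → U_4 → U_7 — U_1:fork[open]; U_3:chain[blocks]; U_4:chain[open] ⇒ blocked
  6. U_5 ← U_3 → U_4 → U_7 — U_3:fork[blocks]; U_4:chain[open] ⇒ blocked
All paths are blocked; U_5 ⊥ U_7 | {U_2, U_3} holds.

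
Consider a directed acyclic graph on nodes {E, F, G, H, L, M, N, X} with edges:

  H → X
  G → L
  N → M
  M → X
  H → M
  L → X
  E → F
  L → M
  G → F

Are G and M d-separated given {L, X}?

Yes

Enumerating the 3 paths from G to M and testing each for blocking by {L, X}:
Path 1: G → L → M
  L is a chain here and L is conditioned on, so the path is blocked at L.
Path 2: G → L → X ← M
  L is a chain here and L is conditioned on, so the path is blocked at L.
Path 3: G → L → X ← H → M
  L is a chain here and L is conditioned on, so the path is blocked at L.
All paths are blocked; G ⊥ M | {L, X} holds.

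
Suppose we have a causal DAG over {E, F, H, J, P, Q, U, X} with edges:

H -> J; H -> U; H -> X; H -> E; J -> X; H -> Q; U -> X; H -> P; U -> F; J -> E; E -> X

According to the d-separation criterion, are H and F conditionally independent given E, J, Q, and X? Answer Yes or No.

There are 6 undirected paths between H and F; checking each against the conditioning set {E, J, Q, X}:
Path 1: H → J → E → X ← U → F
  J is a chain here and J is conditioned on, so the path is blocked at J.
Path 2: H → J → X ← U → F
  J is a chain here and J is conditioned on, so the path is blocked at J.
Path 3: H → U → F
  U is a chain and U is not conditioned on — no node blocks this path, so it is active.
Path 4: H → E ← J → X ← U → F
  J is a fork here and J is conditioned on, so the path is blocked at J.
Path 5: H → E → X ← U → F
  E is a chain here and E is conditioned on, so the path is blocked at E.
Path 6: H → X ← U → F
  X is a collider and X is conditioned on, which opens it; U is a fork and U is not conditioned on — no node blocks this path, so it is active.
Since the path H → U → F is active, H and F are not d-separated given {E, J, Q, X}.

No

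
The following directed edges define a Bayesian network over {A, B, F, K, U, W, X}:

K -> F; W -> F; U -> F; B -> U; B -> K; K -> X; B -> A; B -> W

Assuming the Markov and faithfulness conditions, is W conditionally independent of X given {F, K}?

4 paths connect W and X; each must be blocked for d-separation to hold:
  1. W ← B → U → F ← K → X — B:fork[open]; U:chain[open]; F:collider[open]; K:fork[blocks] ⇒ blocked
  2. W ← B → K → X — B:fork[open]; K:chain[blocks] ⇒ blocked
  3. W → F ← U ← B → K → X — F:collider[open]; U:chain[open]; B:fork[open]; K:chain[blocks] ⇒ blocked
  4. W → F ← K → X — F:collider[open]; K:fork[blocks] ⇒ blocked
Since every path is blocked, d-separation holds.

Yes — W and X are d-separated given {F, K}.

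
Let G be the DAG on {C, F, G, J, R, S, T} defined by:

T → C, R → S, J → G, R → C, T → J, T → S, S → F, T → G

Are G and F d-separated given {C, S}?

Yes — G and F are d-separated given {C, S}.

Enumerating the 4 paths from G to F and testing each for blocking by {C, S}:
Path 1: G ← T → S → F
  S is a chain here and S is conditioned on, so the path is blocked at S.
Path 2: G ← T → C ← R → S → F
  S is a chain here and S is conditioned on, so the path is blocked at S.
Path 3: G ← J ← T → S → F
  S is a chain here and S is conditioned on, so the path is blocked at S.
Path 4: G ← J ← T → C ← R → S → F
  S is a chain here and S is conditioned on, so the path is blocked at S.
Every path is blocked, so G and F are d-separated given {C, S}.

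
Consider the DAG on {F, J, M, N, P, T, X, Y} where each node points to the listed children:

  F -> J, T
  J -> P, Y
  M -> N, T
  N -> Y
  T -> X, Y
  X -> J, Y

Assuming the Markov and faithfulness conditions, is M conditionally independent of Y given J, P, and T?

There are 6 undirected paths between M and Y; checking each against the conditioning set {J, P, T}:
Path 1: M → T ← F → J → Y
  J is a chain here and J is conditioned on, so the path is blocked at J.
Path 2: M → T ← F → J ← X → Y
  T is a collider and T is conditioned on, which opens it; F is a fork and F is not conditioned on; J is a collider and J is conditioned on, which opens it; X is a fork and X is not conditioned on — no node blocks this path, so it is active.
Path 3: M → T → Y
  T is a chain here and T is conditioned on, so the path is blocked at T.
Path 4: M → T → X → J → Y
  T is a chain here and T is conditioned on, so the path is blocked at T.
Path 5: M → T → X → Y
  T is a chain here and T is conditioned on, so the path is blocked at T.
Path 6: M → N → Y
  N is a chain and N is not conditioned on — no node blocks this path, so it is active.
Because an active path exists, M and Y are not d-separated.

No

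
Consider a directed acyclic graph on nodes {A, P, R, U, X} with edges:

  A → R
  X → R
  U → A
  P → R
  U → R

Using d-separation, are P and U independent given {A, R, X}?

No

Enumerating the 2 paths from P to U and testing each for blocking by {A, R, X}:
  1. P → R ← A ← U — R:collider[open]; A:chain[blocks] ⇒ blocked
  2. P → R ← U — R:collider[open] ⇒ active
Since the path P → R ← U is active, P and U are not d-separated given {A, R, X}.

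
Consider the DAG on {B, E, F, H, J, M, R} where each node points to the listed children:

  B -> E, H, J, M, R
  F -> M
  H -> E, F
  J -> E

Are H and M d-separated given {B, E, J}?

4 paths connect H and M; each must be blocked for d-separation to hold:
Path 1: H → F → M
  F is a chain and F is not conditioned on — no node blocks this path, so it is active.
Path 2: H → E ← J ← B → M
  J is a chain here and J is conditioned on, so the path is blocked at J.
Path 3: H → E ← B → M
  B is a fork here and B is conditioned on, so the path is blocked at B.
Path 4: H ← B → M
  B is a fork here and B is conditioned on, so the path is blocked at B.
Because an active path exists, H and M are not d-separated.

No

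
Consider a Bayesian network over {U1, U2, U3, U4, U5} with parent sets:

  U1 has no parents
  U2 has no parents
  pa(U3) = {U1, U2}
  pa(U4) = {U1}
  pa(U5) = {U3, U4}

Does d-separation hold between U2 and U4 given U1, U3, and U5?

Yes — U2 and U4 are d-separated given {U1, U3, U5}.

We examine all 2 paths between U2 and U4:
Path 1: U2 → U3 ← U1 → U4
  U1 is a fork here and U1 is conditioned on, so the path is blocked at U1.
Path 2: U2 → U3 → U5 ← U4
  U3 is a chain here and U3 is conditioned on, so the path is blocked at U3.
All paths are blocked; U2 ⊥ U4 | {U1, U3, U5} holds.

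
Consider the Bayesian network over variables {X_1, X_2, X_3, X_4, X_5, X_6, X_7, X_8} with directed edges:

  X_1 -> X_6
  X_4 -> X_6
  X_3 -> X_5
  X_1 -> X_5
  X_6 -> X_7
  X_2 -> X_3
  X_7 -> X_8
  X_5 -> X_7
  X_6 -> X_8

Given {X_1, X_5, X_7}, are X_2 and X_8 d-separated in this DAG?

Yes

There are 4 undirected paths between X_2 and X_8; checking each against the conditioning set {X_1, X_5, X_7}:
Path 1: X_2 → X_3 → X_5 ← X_1 → X_6 → X_7 → X_8
  X_1 is a fork here and X_1 is conditioned on, so the path is blocked at X_1.
Path 2: X_2 → X_3 → X_5 ← X_1 → X_6 → X_8
  X_1 is a fork here and X_1 is conditioned on, so the path is blocked at X_1.
Path 3: X_2 → X_3 → X_5 → X_7 ← X_6 → X_8
  X_5 is a chain here and X_5 is conditioned on, so the path is blocked at X_5.
Path 4: X_2 → X_3 → X_5 → X_7 → X_8
  X_5 is a chain here and X_5 is conditioned on, so the path is blocked at X_5.
Every path is blocked, so X_2 and X_8 are d-separated given {X_1, X_5, X_7}.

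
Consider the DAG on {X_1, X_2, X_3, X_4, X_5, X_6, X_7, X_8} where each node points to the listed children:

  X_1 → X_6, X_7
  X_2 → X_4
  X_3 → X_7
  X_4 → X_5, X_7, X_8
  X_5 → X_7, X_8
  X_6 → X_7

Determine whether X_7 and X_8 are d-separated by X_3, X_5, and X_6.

No

We examine all 4 paths between X_7 and X_8:
  1. X_7 ← X_4 → X_5 → X_8 — X_4:fork[open]; X_5:chain[blocks] ⇒ blocked
  2. X_7 ← X_4 → X_8 — X_4:fork[open] ⇒ active
  3. X_7 ← X_5 ← X_4 → X_8 — X_5:chain[blocks]; X_4:fork[open] ⇒ blocked
  4. X_7 ← X_5 → X_8 — X_5:fork[blocks] ⇒ blocked
At least one path is unblocked, so d-separation fails.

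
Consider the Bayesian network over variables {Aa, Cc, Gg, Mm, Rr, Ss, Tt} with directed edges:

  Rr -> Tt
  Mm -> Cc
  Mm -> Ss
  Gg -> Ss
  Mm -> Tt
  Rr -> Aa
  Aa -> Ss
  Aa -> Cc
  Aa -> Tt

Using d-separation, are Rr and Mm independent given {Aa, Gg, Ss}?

Yes

There are 6 undirected paths between Rr and Mm; checking each against the conditioning set {Aa, Gg, Ss}:
Path 1: Rr → Tt ← Aa → Ss ← Mm
  Tt is a collider here and neither Tt nor any of its descendants is conditioned on, so the collider stays closed — the path is blocked at Tt.
Path 2: Rr → Tt ← Aa → Cc ← Mm
  Tt is a collider here and neither Tt nor any of its descendants is conditioned on, so the collider stays closed — the path is blocked at Tt.
Path 3: Rr → Tt ← Mm
  Tt is a collider here and neither Tt nor any of its descendants is conditioned on, so the collider stays closed — the path is blocked at Tt.
Path 4: Rr → Aa → Ss ← Mm
  Aa is a chain here and Aa is conditioned on, so the path is blocked at Aa.
Path 5: Rr → Aa → Tt ← Mm
  Aa is a chain here and Aa is conditioned on, so the path is blocked at Aa.
Path 6: Rr → Aa → Cc ← Mm
  Aa is a chain here and Aa is conditioned on, so the path is blocked at Aa.
Since every path is blocked, d-separation holds.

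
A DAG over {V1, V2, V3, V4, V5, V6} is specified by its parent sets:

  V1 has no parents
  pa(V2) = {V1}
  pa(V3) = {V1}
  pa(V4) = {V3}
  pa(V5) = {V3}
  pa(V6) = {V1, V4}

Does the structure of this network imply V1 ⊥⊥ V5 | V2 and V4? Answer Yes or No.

We examine all 2 paths between V1 and V5:
  1. V1 → V3 → V5 — V3:chain[open] ⇒ active
  2. V1 → V6 ← V4 ← V3 → V5 — V6:collider[blocks]; V4:chain[blocks]; V3:fork[open] ⇒ blocked
Since the path V1 → V3 → V5 is active, V1 and V5 are not d-separated given {V2, V4}.

No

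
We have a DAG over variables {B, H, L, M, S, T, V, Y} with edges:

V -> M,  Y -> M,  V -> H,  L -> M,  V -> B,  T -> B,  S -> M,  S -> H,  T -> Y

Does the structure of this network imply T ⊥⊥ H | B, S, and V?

There are 4 undirected paths between T and H; checking each against the conditioning set {B, S, V}:
Path 1: T → B ← V → H
  V is a fork here and V is conditioned on, so the path is blocked at V.
Path 2: T → B ← V → M ← S → H
  V is a fork here and V is conditioned on, so the path is blocked at V.
Path 3: T → Y → M ← V → H
  M is a collider here and neither M nor any of its descendants is conditioned on, so the collider stays closed — the path is blocked at M.
Path 4: T → Y → M ← S → H
  M is a collider here and neither M nor any of its descendants is conditioned on, so the collider stays closed — the path is blocked at M.
Every path is blocked, so T and H are d-separated given {B, S, V}.

Yes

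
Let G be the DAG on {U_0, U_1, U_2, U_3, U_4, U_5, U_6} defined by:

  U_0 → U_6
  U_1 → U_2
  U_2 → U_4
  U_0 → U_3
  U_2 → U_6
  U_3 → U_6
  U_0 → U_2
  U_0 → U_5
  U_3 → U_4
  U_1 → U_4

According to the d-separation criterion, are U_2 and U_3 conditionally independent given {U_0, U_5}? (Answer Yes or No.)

6 paths connect U_2 and U_3; each must be blocked for d-separation to hold:
Path 1: U_2 ← U_0 → U_6 ← U_3
  U_0 is a fork here and U_0 is conditioned on, so the path is blocked at U_0.
Path 2: U_2 ← U_0 → U_3
  U_0 is a fork here and U_0 is conditioned on, so the path is blocked at U_0.
Path 3: U_2 ← U_1 → U_4 ← U_3
  U_4 is a collider here and neither U_4 nor any of its descendants is conditioned on, so the collider stays closed — the path is blocked at U_4.
Path 4: U_2 → U_6 ← U_0 → U_3
  U_6 is a collider here and neither U_6 nor any of its descendants is conditioned on, so the collider stays closed — the path is blocked at U_6.
Path 5: U_2 → U_6 ← U_3
  U_6 is a collider here and neither U_6 nor any of its descendants is conditioned on, so the collider stays closed — the path is blocked at U_6.
Path 6: U_2 → U_4 ← U_3
  U_4 is a collider here and neither U_4 nor any of its descendants is conditioned on, so the collider stays closed — the path is blocked at U_4.
Since every path is blocked, d-separation holds.

Yes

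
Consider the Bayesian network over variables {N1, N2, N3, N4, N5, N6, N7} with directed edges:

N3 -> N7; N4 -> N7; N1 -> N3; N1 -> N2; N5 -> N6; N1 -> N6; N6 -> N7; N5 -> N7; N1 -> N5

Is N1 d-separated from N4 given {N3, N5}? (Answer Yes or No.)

There are 5 undirected paths between N1 and N4; checking each against the conditioning set {N3, N5}:
Path 1: N1 → N3 → N7 ← N4
  N3 is a chain here and N3 is conditioned on, so the path is blocked at N3.
Path 2: N1 → N5 → N7 ← N4
  N5 is a chain here and N5 is conditioned on, so the path is blocked at N5.
Path 3: N1 → N5 → N6 → N7 ← N4
  N5 is a chain here and N5 is conditioned on, so the path is blocked at N5.
Path 4: N1 → N6 → N7 ← N4
  N7 is a collider here and neither N7 nor any of its descendants is conditioned on, so the collider stays closed — the path is blocked at N7.
Path 5: N1 → N6 ← N5 → N7 ← N4
  N6 is a collider here and neither N6 nor any of its descendants is conditioned on, so the collider stays closed — the path is blocked at N6.
Since every path is blocked, d-separation holds.

Yes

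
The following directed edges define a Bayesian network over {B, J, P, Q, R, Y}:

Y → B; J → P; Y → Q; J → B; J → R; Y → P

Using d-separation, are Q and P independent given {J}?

No

There are 2 undirected paths between Q and P; checking each against the conditioning set {J}:
  1. Q ← Y → P — Y:fork[open] ⇒ active
  2. Q ← Y → B ← J → P — Y:fork[open]; B:collider[blocks]; J:fork[blocks] ⇒ blocked
Since the path Q ← Y → P is active, Q and P are not d-separated given {J}.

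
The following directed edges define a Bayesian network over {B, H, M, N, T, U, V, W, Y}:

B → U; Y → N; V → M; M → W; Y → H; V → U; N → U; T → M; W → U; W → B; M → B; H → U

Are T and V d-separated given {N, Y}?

Yes

5 paths connect T and V; each must be blocked for d-separation to hold:
  1. T → M → W → U ← V — M:chain[open]; W:chain[open]; U:collider[blocks] ⇒ blocked
  2. T → M → W → B → U ← V — M:chain[open]; W:chain[open]; B:chain[open]; U:collider[blocks] ⇒ blocked
  3. T → M → B ← W → U ← V — M:chain[open]; B:collider[blocks]; W:fork[open]; U:collider[blocks] ⇒ blocked
  4. T → M → B → U ← V — M:chain[open]; B:chain[open]; U:collider[blocks] ⇒ blocked
  5. T → M ← V — M:collider[blocks] ⇒ blocked
Every path is blocked, so T and V are d-separated given {N, Y}.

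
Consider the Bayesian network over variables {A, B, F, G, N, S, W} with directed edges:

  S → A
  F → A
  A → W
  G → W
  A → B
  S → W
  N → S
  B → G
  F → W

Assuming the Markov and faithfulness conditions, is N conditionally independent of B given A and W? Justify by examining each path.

There are 6 undirected paths between N and B; checking each against the conditioning set {A, W}:
  1. N → S → A ← F → W ← G ← B — S:chain[open]; A:collider[open]; F:fork[open]; W:collider[open]; G:chain[open] ⇒ active
  2. N → S → A → B — S:chain[open]; A:chain[blocks] ⇒ blocked
  3. N → S → A → W ← G ← B — S:chain[open]; A:chain[blocks]; W:collider[open]; G:chain[open] ⇒ blocked
  4. N → S → W ← F → A → B — S:chain[open]; W:collider[open]; F:fork[open]; A:chain[blocks] ⇒ blocked
  5. N → S → W ← A → B — S:chain[open]; W:collider[open]; A:fork[blocks] ⇒ blocked
  6. N → S → W ← G ← B — S:chain[open]; W:collider[open]; G:chain[open] ⇒ active
Since the path N → S → A ← F → W ← G ← B is active, N and B are not d-separated given {A, W}.

No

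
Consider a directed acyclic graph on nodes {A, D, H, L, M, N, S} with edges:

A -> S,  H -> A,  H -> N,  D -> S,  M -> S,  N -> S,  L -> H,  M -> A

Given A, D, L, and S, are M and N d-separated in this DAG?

No

4 paths connect M and N; each must be blocked for d-separation to hold:
  1. M → A → S ← N — A:chain[blocks]; S:collider[open] ⇒ blocked
  2. M → A ← H → N — A:collider[open]; H:fork[open] ⇒ active
  3. M → S ← N — S:collider[open] ⇒ active
  4. M → S ← A ← H → N — S:collider[open]; A:chain[blocks]; H:fork[open] ⇒ blocked
Because an active path exists, M and N are not d-separated.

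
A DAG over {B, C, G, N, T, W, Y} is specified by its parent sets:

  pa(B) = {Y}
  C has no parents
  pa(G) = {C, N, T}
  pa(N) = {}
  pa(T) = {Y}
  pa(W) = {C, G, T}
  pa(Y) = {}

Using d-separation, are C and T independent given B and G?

No — C and T are not d-separated given {B, G}.

We examine all 4 paths between C and T:
  1. C → W ← T — W:collider[blocks] ⇒ blocked
  2. C → W ← G ← T — W:collider[blocks]; G:chain[blocks] ⇒ blocked
  3. C → G ← T — G:collider[open] ⇒ active
  4. C → G → W ← T — G:chain[blocks]; W:collider[blocks] ⇒ blocked
Since the path C → G ← T is active, C and T are not d-separated given {B, G}.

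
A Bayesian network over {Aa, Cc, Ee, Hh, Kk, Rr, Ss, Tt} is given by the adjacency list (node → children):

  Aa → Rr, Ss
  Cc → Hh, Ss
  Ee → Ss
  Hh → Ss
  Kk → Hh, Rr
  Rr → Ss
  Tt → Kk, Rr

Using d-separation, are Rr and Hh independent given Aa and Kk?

Yes

We examine all 6 paths between Rr and Hh:
Path 1: Rr → Ss ← Hh
  Ss is a collider here and neither Ss nor any of its descendants is conditioned on, so the collider stays closed — the path is blocked at Ss.
Path 2: Rr → Ss ← Cc → Hh
  Ss is a collider here and neither Ss nor any of its descendants is conditioned on, so the collider stays closed — the path is blocked at Ss.
Path 3: Rr ← Kk → Hh
  Kk is a fork here and Kk is conditioned on, so the path is blocked at Kk.
Path 4: Rr ← Aa → Ss ← Hh
  Aa is a fork here and Aa is conditioned on, so the path is blocked at Aa.
Path 5: Rr ← Aa → Ss ← Cc → Hh
  Aa is a fork here and Aa is conditioned on, so the path is blocked at Aa.
Path 6: Rr ← Tt → Kk → Hh
  Kk is a chain here and Kk is conditioned on, so the path is blocked at Kk.
Every path is blocked, so Rr and Hh are d-separated given {Aa, Kk}.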